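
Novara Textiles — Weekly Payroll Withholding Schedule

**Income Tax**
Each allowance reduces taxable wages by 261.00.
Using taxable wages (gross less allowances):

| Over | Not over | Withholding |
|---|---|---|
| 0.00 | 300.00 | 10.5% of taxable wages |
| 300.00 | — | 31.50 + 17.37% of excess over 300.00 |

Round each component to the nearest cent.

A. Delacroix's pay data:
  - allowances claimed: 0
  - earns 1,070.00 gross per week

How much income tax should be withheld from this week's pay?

165.25

Income Tax: taxable = 1,070.00
  31.50 + 17.37% × (1,070.00 − 300.00) = 31.50 + 17.37% × 770.00 = 165.25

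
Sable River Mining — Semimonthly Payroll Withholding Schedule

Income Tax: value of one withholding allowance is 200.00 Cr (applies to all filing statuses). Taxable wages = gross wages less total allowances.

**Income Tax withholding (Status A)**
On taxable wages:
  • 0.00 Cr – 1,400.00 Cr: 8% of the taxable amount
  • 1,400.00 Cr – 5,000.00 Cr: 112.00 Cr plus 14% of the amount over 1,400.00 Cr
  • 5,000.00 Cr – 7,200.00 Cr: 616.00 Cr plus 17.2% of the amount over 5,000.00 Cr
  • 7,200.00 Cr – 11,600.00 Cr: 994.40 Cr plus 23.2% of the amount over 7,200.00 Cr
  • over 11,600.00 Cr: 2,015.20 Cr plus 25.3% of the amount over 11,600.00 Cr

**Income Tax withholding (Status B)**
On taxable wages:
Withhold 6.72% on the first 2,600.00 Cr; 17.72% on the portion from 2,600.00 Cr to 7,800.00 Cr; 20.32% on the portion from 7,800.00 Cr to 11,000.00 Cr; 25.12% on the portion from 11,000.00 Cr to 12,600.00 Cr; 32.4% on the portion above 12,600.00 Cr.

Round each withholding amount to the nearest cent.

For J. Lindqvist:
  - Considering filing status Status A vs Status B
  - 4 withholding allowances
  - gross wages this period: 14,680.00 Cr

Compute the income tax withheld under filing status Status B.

2,563.04 Cr

Income Tax (Status B): taxable = 14,680.00 Cr − 4×200.00 Cr = 13,880.00 Cr
  2,148.32 Cr + 32.4% × (13,880.00 Cr − 12,600.00 Cr) = 2,148.32 Cr + 32.4% × 1,280.00 Cr = 2,563.04 Cr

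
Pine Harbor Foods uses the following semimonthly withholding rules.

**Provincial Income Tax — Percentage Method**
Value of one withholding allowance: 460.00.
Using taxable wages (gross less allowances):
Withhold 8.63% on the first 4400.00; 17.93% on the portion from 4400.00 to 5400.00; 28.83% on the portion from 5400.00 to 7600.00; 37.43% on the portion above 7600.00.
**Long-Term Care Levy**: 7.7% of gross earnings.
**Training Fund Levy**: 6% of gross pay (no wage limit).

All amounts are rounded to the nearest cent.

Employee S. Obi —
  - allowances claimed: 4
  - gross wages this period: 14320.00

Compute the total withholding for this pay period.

4981.70

Provincial Income Tax: taxable = 14320.00 − 4×460.00 = 12480.00
  1193.28 + 37.43% × (12480.00 − 7600.00) = 1193.28 + 37.43% × 4880.00 = 3019.86
Long-Term Care Levy: 7.7% × 14320.00 = 1102.64
Training Fund Levy: 6% × 14320.00 = 859.20
Total: 3019.86 + 1102.64 + 859.20 = 4981.70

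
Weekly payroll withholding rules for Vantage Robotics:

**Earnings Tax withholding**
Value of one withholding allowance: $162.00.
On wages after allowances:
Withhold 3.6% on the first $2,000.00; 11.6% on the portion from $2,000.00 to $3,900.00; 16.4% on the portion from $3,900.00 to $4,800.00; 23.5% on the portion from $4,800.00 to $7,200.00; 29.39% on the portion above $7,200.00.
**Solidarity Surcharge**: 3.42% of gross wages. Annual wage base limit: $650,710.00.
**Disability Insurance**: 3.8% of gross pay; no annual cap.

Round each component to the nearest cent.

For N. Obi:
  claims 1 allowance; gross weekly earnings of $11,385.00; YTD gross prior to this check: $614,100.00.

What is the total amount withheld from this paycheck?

$3,008.36

Earnings Tax: taxable = $11,385.00 − 1×$162.00 = $11,223.00
  $1,004.00 + 29.39% × ($11,223.00 − $7,200.00) = $1,004.00 + 29.39% × $4,023.00 = $2,186.36
Solidarity Surcharge: 3.42% × $11,385.00 = $389.37
Disability Insurance: 3.8% × $11,385.00 = $432.63
Total: $2,186.36 + $389.37 + $432.63 = $3,008.36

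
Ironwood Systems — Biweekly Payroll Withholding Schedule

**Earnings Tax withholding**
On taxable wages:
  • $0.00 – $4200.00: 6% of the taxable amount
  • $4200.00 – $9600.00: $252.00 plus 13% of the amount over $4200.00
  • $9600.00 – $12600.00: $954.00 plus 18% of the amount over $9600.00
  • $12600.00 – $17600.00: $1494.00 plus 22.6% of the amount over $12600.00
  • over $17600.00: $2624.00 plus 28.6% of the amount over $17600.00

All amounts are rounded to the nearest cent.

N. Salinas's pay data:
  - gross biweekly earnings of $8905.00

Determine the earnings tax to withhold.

$863.65

Earnings Tax: taxable = $8905.00
  $252.00 + 13% × ($8905.00 − $4200.00) = $252.00 + 13% × $4705.00 = $863.65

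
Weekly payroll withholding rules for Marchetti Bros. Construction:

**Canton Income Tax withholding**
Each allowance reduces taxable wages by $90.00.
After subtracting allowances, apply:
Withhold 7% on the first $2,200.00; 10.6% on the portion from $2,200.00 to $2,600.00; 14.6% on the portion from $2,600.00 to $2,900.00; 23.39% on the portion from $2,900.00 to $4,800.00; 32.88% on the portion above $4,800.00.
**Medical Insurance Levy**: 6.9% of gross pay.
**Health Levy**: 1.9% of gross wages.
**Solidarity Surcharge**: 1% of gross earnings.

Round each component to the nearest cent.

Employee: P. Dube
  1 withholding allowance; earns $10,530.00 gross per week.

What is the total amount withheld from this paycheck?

$3,570.98

Canton Income Tax: taxable = $10,530.00 − 1×$90.00 = $10,440.00
  $684.61 + 32.88% × ($10,440.00 − $4,800.00) = $684.61 + 32.88% × $5,640.00 = $2,539.04
Medical Insurance Levy: 6.9% × $10,530.00 = $726.57
Health Levy: 1.9% × $10,530.00 = $200.07
Solidarity Surcharge: 1% × $10,530.00 = $105.30
Total: $2,539.04 + $726.57 + $200.07 + $105.30 = $3,570.98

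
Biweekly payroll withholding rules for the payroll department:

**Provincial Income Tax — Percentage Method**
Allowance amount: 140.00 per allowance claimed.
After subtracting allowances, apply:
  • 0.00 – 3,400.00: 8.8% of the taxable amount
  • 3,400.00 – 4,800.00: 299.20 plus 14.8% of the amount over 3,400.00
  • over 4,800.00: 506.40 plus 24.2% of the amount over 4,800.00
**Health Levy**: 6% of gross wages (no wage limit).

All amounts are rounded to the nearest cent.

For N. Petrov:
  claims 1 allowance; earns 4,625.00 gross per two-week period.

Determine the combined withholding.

737.28

Provincial Income Tax: taxable = 4,625.00 − 1×140.00 = 4,485.00
  299.20 + 14.8% × (4,485.00 − 3,400.00) = 299.20 + 14.8% × 1,085.00 = 459.78
Health Levy: 6% × 4,625.00 = 277.50
Total: 459.78 + 277.50 = 737.28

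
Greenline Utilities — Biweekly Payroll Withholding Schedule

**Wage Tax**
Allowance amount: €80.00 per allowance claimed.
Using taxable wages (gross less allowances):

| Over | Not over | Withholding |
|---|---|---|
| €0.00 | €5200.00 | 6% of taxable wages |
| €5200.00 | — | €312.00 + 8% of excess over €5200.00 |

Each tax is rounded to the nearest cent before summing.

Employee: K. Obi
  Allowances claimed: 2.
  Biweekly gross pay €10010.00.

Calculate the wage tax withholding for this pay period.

Wage Tax: taxable = €10010.00 − 2×€80.00 = €9850.00
  €312.00 + 8% × (€9850.00 − €5200.00) = €312.00 + 8% × €4650.00 = €684.00

€684.00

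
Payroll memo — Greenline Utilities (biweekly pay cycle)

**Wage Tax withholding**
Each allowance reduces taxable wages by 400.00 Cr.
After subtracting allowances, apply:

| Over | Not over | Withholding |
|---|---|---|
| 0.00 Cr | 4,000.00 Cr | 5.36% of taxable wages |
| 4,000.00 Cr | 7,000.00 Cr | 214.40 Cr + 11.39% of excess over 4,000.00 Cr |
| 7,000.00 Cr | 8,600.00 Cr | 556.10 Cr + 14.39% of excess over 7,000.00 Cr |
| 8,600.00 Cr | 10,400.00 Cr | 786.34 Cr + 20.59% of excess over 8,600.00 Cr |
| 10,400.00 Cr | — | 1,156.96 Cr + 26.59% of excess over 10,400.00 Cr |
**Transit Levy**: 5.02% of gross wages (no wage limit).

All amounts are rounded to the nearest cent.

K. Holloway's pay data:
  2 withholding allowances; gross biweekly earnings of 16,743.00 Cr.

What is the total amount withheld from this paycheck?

3,471.34 Cr

Wage Tax: taxable = 16,743.00 Cr − 2×400.00 Cr = 15,943.00 Cr
  1,156.96 Cr + 26.59% × (15,943.00 Cr − 10,400.00 Cr) = 1,156.96 Cr + 26.59% × 5,543.00 Cr = 2,630.84 Cr
Transit Levy: 5.02% × 16,743.00 Cr = 840.50 Cr
Total: 2,630.84 Cr + 840.50 Cr = 3,471.34 Cr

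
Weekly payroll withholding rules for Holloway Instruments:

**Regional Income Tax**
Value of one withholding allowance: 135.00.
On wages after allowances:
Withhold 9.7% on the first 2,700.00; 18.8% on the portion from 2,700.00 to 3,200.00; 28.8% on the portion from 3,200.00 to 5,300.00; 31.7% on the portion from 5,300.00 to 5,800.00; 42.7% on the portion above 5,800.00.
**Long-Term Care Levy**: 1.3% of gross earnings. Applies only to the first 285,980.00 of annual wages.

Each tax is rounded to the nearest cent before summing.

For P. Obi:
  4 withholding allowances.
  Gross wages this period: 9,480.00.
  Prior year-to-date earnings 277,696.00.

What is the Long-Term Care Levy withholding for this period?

Long-Term Care Levy: cap 285,980.00 − YTD 277,696.00 = 8,284.00 subject; 1.3% × 8,284.00 = 107.69

107.69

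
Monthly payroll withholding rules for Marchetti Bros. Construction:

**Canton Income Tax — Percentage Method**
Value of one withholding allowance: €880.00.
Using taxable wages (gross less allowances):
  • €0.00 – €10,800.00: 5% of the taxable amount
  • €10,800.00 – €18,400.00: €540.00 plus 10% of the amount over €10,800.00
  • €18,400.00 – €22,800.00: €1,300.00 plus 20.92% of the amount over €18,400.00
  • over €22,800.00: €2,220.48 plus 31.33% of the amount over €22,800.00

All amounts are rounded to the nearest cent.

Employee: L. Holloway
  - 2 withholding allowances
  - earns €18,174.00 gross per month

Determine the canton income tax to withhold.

€1,101.40

Canton Income Tax: taxable = €18,174.00 − 2×€880.00 = €16,414.00
  €540.00 + 10% × (€16,414.00 − €10,800.00) = €540.00 + 10% × €5,614.00 = €1,101.40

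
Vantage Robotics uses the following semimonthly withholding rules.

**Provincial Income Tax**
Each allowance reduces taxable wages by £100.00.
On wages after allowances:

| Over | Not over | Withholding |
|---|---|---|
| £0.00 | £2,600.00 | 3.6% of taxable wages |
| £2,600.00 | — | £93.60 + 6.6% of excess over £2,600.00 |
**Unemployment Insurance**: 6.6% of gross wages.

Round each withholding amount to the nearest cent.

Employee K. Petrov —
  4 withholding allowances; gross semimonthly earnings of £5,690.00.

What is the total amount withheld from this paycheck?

Provincial Income Tax: taxable = £5,690.00 − 4×£100.00 = £5,290.00
  £93.60 + 6.6% × (£5,290.00 − £2,600.00) = £93.60 + 6.6% × £2,690.00 = £271.14
Unemployment Insurance: 6.6% × £5,690.00 = £375.54
Total: £271.14 + £375.54 = £646.68

£646.68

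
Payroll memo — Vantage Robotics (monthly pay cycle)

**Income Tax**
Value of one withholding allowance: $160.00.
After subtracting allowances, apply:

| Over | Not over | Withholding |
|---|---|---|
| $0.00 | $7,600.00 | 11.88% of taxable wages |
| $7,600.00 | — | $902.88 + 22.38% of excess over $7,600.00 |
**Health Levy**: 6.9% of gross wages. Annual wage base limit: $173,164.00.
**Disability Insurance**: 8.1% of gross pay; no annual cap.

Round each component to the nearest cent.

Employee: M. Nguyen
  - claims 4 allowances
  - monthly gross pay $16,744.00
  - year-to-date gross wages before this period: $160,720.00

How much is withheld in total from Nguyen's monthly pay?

$5,020.98

Income Tax: taxable = $16,744.00 − 4×$160.00 = $16,104.00
  $902.88 + 22.38% × ($16,104.00 − $7,600.00) = $902.88 + 22.38% × $8,504.00 = $2,806.08
Health Levy: cap $173,164.00 − YTD $160,720.00 = $12,444.00 subject; 6.9% × $12,444.00 = $858.64
Disability Insurance: 8.1% × $16,744.00 = $1,356.26
Total: $2,806.08 + $858.64 + $1,356.26 = $5,020.98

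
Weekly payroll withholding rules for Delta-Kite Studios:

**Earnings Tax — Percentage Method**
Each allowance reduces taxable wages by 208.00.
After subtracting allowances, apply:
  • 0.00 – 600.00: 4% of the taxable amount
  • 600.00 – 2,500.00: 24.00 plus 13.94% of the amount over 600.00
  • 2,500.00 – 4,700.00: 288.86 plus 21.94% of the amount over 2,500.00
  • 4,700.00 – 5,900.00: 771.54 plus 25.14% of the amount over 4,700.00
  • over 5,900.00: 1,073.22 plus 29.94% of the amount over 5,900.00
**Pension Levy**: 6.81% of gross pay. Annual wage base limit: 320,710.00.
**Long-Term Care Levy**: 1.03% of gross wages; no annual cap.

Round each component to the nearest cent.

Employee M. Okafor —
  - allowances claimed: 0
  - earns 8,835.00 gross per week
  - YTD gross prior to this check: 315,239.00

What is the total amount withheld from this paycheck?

Earnings Tax: taxable = 8,835.00
  1,073.22 + 29.94% × (8,835.00 − 5,900.00) = 1,073.22 + 29.94% × 2,935.00 = 1,951.96
Pension Levy: cap 320,710.00 − YTD 315,239.00 = 5,471.00 subject; 6.81% × 5,471.00 = 372.58
Long-Term Care Levy: 1.03% × 8,835.00 = 91.00
Total: 1,951.96 + 372.58 + 91.00 = 2,415.54

2,415.54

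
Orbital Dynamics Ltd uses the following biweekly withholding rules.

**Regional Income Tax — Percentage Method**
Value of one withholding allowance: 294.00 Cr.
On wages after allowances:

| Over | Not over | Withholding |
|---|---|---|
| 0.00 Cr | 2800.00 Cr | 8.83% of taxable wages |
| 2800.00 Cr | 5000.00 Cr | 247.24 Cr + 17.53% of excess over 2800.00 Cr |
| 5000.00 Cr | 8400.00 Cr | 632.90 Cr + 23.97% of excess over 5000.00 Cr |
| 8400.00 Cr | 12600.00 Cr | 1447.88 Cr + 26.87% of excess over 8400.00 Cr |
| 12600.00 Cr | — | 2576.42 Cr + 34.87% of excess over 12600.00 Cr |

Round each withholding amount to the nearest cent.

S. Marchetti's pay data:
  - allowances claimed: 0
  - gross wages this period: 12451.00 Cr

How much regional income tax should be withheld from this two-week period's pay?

Regional Income Tax: taxable = 12451.00 Cr
  1447.88 Cr + 26.87% × (12451.00 Cr − 8400.00 Cr) = 1447.88 Cr + 26.87% × 4051.00 Cr = 2536.38 Cr

2536.38 Cr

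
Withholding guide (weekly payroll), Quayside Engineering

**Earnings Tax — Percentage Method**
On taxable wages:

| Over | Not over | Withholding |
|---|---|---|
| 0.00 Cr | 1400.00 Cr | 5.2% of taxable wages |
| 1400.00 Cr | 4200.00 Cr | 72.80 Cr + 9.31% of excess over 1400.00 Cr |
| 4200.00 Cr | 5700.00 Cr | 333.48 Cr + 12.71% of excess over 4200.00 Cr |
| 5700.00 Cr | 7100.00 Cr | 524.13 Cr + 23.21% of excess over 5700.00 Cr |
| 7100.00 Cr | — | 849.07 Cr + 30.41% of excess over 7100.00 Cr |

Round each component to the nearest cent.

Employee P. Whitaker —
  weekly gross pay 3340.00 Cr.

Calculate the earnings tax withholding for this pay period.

253.41 Cr

Earnings Tax: taxable = 3340.00 Cr
  72.80 Cr + 9.31% × (3340.00 Cr − 1400.00 Cr) = 72.80 Cr + 9.31% × 1940.00 Cr = 253.41 Cr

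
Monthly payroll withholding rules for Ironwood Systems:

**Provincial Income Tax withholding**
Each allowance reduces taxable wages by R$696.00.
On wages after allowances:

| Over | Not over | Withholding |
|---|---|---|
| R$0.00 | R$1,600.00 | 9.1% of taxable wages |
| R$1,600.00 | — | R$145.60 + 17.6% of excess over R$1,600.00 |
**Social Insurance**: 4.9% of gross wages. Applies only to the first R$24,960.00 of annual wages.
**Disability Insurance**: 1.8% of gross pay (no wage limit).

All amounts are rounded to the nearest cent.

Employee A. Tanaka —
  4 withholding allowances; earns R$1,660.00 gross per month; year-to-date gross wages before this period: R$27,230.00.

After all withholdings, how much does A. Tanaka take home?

R$1,630.12

Provincial Income Tax: taxable = R$1,660.00 − 4×R$696.00 = R$-1,124.00
  Taxable ≤ 0 → R$0.00
Social Insurance: YTD R$27,230.00 ≥ cap R$24,960.00 → R$0.00
Disability Insurance: 1.8% × R$1,660.00 = R$29.88
Total withheld: R$0.00 + R$0.00 + R$29.88 = R$29.88
Net pay: R$1,660.00 − R$29.88 = R$1,630.12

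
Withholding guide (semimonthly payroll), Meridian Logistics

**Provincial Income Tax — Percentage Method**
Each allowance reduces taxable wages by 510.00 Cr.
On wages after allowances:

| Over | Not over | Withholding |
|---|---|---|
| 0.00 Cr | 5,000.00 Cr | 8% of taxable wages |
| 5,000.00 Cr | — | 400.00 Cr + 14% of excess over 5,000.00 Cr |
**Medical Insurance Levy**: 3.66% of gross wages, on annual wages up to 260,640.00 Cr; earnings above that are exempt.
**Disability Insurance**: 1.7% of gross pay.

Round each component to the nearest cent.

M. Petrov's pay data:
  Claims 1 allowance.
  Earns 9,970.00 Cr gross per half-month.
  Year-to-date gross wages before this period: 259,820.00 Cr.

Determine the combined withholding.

1,223.90 Cr

Provincial Income Tax: taxable = 9,970.00 Cr − 1×510.00 Cr = 9,460.00 Cr
  400.00 Cr + 14% × (9,460.00 Cr − 5,000.00 Cr) = 400.00 Cr + 14% × 4,460.00 Cr = 1,024.40 Cr
Medical Insurance Levy: cap 260,640.00 Cr − YTD 259,820.00 Cr = 820.00 Cr subject; 3.66% × 820.00 Cr = 30.01 Cr
Disability Insurance: 1.7% × 9,970.00 Cr = 169.49 Cr
Total: 1,024.40 Cr + 30.01 Cr + 169.49 Cr = 1,223.90 Cr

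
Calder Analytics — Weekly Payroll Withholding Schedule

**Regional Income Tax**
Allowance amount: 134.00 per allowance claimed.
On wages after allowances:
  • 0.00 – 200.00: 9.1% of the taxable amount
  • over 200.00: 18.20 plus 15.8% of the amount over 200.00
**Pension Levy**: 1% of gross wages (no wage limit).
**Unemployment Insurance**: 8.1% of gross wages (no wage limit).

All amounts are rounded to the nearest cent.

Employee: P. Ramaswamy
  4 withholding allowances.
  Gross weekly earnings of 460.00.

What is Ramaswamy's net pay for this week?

Regional Income Tax: taxable = 460.00 − 4×134.00 = -76.00
  Taxable ≤ 0 → 0.00
Pension Levy: 1% × 460.00 = 4.60
Unemployment Insurance: 8.1% × 460.00 = 37.26
Total withheld: 0.00 + 4.60 + 37.26 = 41.86
Net pay: 460.00 − 41.86 = 418.14

418.14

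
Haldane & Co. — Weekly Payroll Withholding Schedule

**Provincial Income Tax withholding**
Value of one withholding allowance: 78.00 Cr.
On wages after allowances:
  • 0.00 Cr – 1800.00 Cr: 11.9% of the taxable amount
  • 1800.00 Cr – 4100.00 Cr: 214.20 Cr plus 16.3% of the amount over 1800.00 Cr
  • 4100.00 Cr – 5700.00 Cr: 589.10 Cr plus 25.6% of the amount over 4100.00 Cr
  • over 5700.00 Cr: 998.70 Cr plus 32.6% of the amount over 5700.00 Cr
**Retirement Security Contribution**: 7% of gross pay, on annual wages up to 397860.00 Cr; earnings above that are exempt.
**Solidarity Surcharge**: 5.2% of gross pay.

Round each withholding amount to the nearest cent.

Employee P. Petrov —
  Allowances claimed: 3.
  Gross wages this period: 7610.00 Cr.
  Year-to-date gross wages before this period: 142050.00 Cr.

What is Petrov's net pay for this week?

5136.50 Cr

Provincial Income Tax: taxable = 7610.00 Cr − 3×78.00 Cr = 7376.00 Cr
  998.70 Cr + 32.6% × (7376.00 Cr − 5700.00 Cr) = 998.70 Cr + 32.6% × 1676.00 Cr = 1545.08 Cr
Retirement Security Contribution: 7% × 7610.00 Cr = 532.70 Cr
Solidarity Surcharge: 5.2% × 7610.00 Cr = 395.72 Cr
Total withheld: 1545.08 Cr + 532.70 Cr + 395.72 Cr = 2473.50 Cr
Net pay: 7610.00 Cr − 2473.50 Cr = 5136.50 Cr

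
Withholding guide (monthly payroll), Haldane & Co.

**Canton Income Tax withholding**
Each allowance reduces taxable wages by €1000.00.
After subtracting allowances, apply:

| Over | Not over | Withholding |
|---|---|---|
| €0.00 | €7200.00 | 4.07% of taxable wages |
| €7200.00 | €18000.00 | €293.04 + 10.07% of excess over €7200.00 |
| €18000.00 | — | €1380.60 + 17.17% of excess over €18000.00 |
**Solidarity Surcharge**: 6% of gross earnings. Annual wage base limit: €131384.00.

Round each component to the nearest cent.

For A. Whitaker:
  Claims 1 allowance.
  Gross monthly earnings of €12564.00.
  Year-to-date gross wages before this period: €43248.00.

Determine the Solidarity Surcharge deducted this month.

Solidarity Surcharge: 6% × €12564.00 = €753.84

€753.84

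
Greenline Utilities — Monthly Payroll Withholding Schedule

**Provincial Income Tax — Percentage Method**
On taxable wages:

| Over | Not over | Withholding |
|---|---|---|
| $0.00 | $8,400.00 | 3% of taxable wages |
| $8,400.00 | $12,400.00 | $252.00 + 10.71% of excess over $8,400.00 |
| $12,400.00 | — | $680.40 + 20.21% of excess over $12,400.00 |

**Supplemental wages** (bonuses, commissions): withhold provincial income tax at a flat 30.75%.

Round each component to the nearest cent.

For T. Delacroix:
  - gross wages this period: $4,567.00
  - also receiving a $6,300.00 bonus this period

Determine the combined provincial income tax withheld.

Provincial Income Tax: taxable = $4,567.00
  3% × $4,567.00 = $137.01
Supplemental (30.75% flat on bonus): 30.75% × $6,300.00 = $1,937.25
Total provincial income tax: $137.01 + $1,937.25 = $2,074.26

$2,074.26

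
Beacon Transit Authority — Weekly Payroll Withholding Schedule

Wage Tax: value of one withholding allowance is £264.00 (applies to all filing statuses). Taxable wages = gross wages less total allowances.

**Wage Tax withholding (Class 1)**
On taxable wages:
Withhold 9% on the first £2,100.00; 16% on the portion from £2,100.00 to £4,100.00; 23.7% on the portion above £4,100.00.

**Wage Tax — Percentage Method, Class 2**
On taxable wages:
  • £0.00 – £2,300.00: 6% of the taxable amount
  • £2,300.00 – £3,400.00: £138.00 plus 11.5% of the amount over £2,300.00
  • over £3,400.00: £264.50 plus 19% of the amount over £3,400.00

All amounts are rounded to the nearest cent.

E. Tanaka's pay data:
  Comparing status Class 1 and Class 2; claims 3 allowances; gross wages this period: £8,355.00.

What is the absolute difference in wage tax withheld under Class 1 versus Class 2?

Wage Tax (Class 1): taxable = £8,355.00 − 3×£264.00 = £7,563.00
  £509.00 + 23.7% × (£7,563.00 − £4,100.00) = £509.00 + 23.7% × £3,463.00 = £1,329.73
Wage Tax (Class 2): taxable = £8,355.00 − 3×£264.00 = £7,563.00
  £264.50 + 19% × (£7,563.00 − £3,400.00) = £264.50 + 19% × £4,163.00 = £1,055.47
Difference: |£1,329.73 − £1,055.47| = £274.26 (higher under Class 1)

£274.26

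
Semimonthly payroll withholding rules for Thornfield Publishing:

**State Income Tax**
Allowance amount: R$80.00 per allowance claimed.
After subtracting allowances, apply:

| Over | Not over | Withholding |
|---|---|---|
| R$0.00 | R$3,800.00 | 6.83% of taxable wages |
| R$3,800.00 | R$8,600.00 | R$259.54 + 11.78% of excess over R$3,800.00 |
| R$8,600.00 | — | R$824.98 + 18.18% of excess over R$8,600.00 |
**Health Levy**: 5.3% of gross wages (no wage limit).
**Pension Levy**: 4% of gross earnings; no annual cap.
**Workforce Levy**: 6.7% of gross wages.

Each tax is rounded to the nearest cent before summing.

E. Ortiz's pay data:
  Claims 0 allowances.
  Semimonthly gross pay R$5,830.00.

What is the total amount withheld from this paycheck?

State Income Tax: taxable = R$5,830.00
  R$259.54 + 11.78% × (R$5,830.00 − R$3,800.00) = R$259.54 + 11.78% × R$2,030.00 = R$498.67
Health Levy: 5.3% × R$5,830.00 = R$308.99
Pension Levy: 4% × R$5,830.00 = R$233.20
Workforce Levy: 6.7% × R$5,830.00 = R$390.61
Total: R$498.67 + R$308.99 + R$233.20 + R$390.61 = R$1,431.47

R$1,431.47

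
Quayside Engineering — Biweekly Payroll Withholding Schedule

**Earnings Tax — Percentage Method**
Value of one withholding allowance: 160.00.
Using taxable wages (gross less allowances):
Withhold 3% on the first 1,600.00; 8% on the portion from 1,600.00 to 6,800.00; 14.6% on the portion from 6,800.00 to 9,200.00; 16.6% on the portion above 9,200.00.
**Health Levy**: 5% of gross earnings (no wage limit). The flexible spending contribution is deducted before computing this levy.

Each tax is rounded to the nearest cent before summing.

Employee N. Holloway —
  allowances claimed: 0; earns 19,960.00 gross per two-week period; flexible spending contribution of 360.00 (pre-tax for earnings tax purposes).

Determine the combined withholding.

3,520.80

Earnings Tax: taxable = 19,960.00 − 360.00 = 19,600.00
  814.40 + 16.6% × (19,600.00 − 9,200.00) = 814.40 + 16.6% × 10,400.00 = 2,540.80
Health Levy: 5% × 19,600.00 = 980.00
Total: 2,540.80 + 980.00 = 3,520.80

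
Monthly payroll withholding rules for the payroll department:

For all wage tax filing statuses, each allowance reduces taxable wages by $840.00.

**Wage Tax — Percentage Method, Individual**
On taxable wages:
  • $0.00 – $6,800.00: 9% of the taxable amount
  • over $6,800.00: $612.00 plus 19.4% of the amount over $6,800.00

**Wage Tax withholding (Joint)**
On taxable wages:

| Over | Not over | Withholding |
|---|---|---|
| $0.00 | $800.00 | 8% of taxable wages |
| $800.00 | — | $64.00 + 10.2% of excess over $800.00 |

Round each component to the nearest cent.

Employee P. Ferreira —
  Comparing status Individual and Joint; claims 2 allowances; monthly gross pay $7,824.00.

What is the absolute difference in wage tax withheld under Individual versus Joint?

Wage Tax (Individual): taxable = $7,824.00 − 2×$840.00 = $6,144.00
  9% × $6,144.00 = $552.96
Wage Tax (Joint): taxable = $7,824.00 − 2×$840.00 = $6,144.00
  $64.00 + 10.2% × ($6,144.00 − $800.00) = $64.00 + 10.2% × $5,344.00 = $609.09
Difference: |$552.96 − $609.09| = $56.13 (higher under Joint)

$56.13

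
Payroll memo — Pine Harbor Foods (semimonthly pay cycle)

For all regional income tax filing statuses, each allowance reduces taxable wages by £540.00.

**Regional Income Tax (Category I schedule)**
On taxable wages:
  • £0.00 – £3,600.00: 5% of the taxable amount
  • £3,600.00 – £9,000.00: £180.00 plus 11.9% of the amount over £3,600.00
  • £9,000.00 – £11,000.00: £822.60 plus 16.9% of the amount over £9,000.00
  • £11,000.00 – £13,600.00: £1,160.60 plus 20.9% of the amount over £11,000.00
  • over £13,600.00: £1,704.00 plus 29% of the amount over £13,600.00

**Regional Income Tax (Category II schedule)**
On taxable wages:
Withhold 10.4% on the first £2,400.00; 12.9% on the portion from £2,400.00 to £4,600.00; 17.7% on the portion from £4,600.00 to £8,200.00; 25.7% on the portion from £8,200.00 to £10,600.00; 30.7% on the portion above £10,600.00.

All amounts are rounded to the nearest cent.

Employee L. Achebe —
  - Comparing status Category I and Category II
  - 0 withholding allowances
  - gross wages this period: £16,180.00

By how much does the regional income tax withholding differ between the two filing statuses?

£1,048.26

Regional Income Tax (Category I): taxable = £16,180.00
  £1,704.00 + 29% × (£16,180.00 − £13,600.00) = £1,704.00 + 29% × £2,580.00 = £2,452.20
Regional Income Tax (Category II): taxable = £16,180.00
  £1,787.40 + 30.7% × (£16,180.00 − £10,600.00) = £1,787.40 + 30.7% × £5,580.00 = £3,500.46
Difference: |£2,452.20 − £3,500.46| = £1,048.26 (higher under Category II)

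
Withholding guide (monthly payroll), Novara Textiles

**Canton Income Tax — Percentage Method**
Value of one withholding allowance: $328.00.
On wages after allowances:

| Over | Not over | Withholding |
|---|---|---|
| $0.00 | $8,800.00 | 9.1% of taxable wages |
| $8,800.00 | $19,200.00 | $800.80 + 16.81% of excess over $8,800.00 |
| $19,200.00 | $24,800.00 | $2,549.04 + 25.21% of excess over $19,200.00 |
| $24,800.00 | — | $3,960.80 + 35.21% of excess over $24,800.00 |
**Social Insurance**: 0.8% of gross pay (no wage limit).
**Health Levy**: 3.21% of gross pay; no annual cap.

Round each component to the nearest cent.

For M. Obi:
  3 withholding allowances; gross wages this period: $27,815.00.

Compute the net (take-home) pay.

$22,023.70

Canton Income Tax: taxable = $27,815.00 − 3×$328.00 = $26,831.00
  $3,960.80 + 35.21% × ($26,831.00 − $24,800.00) = $3,960.80 + 35.21% × $2,031.00 = $4,675.92
Social Insurance: 0.8% × $27,815.00 = $222.52
Health Levy: 3.21% × $27,815.00 = $892.86
Total withheld: $4,675.92 + $222.52 + $892.86 = $5,791.30
Net pay: $27,815.00 − $5,791.30 = $22,023.70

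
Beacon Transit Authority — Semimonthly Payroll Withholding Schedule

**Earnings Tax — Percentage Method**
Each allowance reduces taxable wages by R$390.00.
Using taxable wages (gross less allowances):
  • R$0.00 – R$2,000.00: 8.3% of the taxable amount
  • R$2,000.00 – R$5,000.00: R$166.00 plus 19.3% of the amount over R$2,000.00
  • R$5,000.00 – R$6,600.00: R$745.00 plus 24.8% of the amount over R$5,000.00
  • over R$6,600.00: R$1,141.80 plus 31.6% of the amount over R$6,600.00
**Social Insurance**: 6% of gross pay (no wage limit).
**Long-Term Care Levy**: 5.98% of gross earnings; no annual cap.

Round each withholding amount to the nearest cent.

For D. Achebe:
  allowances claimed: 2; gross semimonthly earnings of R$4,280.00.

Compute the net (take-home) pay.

Earnings Tax: taxable = R$4,280.00 − 2×R$390.00 = R$3,500.00
  R$166.00 + 19.3% × (R$3,500.00 − R$2,000.00) = R$166.00 + 19.3% × R$1,500.00 = R$455.50
Social Insurance: 6% × R$4,280.00 = R$256.80
Long-Term Care Levy: 5.98% × R$4,280.00 = R$255.94
Total withheld: R$455.50 + R$256.80 + R$255.94 = R$968.24
Net pay: R$4,280.00 − R$968.24 = R$3,311.76

R$3,311.76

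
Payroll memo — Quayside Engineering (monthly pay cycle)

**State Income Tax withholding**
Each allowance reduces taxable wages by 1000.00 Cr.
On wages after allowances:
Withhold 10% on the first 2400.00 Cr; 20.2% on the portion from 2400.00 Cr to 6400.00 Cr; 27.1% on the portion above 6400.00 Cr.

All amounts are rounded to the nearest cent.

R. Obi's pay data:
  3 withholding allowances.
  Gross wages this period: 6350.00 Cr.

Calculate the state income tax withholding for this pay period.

State Income Tax: taxable = 6350.00 Cr − 3×1000.00 Cr = 3350.00 Cr
  240.00 Cr + 20.2% × (3350.00 Cr − 2400.00 Cr) = 240.00 Cr + 20.2% × 950.00 Cr = 431.90 Cr

431.90 Cr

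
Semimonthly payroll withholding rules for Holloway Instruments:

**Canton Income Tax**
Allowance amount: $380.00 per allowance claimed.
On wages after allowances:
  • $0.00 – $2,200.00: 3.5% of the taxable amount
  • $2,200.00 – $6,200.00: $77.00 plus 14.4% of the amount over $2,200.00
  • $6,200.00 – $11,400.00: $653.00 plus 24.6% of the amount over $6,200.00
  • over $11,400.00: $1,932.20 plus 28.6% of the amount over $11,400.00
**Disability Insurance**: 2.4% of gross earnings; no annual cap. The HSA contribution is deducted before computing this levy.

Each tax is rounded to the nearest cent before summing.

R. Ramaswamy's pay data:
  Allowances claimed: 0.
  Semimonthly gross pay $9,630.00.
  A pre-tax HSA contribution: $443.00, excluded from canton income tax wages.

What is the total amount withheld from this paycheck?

Canton Income Tax: taxable = $9,630.00 − $443.00 = $9,187.00
  $653.00 + 24.6% × ($9,187.00 − $6,200.00) = $653.00 + 24.6% × $2,987.00 = $1,387.80
Disability Insurance: 2.4% × $9,187.00 = $220.49
Total: $1,387.80 + $220.49 = $1,608.29

$1,608.29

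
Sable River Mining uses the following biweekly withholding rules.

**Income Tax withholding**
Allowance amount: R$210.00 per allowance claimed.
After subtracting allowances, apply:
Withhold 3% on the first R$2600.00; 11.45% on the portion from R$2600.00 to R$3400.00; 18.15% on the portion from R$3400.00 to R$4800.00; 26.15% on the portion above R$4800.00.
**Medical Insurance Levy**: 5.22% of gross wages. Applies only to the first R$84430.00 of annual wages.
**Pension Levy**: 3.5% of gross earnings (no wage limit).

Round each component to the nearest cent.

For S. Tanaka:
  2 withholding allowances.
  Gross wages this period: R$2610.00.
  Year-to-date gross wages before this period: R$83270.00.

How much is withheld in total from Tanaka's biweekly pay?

Income Tax: taxable = R$2610.00 − 2×R$210.00 = R$2190.00
  3% × R$2190.00 = R$65.70
Medical Insurance Levy: cap R$84430.00 − YTD R$83270.00 = R$1160.00 subject; 5.22% × R$1160.00 = R$60.55
Pension Levy: 3.5% × R$2610.00 = R$91.35
Total: R$65.70 + R$60.55 + R$91.35 = R$217.60

R$217.60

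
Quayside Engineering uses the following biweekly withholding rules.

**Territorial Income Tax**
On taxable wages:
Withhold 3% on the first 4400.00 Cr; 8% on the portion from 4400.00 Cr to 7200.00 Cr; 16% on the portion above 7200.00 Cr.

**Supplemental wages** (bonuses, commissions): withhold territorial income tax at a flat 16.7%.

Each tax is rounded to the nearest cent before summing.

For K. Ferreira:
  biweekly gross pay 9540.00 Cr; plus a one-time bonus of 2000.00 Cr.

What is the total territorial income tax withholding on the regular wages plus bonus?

Territorial Income Tax: taxable = 9540.00 Cr
  356.00 Cr + 16% × (9540.00 Cr − 7200.00 Cr) = 356.00 Cr + 16% × 2340.00 Cr = 730.40 Cr
Supplemental (16.7% flat on bonus): 16.7% × 2000.00 Cr = 334.00 Cr
Total territorial income tax: 730.40 Cr + 334.00 Cr = 1064.40 Cr

1064.40 Cr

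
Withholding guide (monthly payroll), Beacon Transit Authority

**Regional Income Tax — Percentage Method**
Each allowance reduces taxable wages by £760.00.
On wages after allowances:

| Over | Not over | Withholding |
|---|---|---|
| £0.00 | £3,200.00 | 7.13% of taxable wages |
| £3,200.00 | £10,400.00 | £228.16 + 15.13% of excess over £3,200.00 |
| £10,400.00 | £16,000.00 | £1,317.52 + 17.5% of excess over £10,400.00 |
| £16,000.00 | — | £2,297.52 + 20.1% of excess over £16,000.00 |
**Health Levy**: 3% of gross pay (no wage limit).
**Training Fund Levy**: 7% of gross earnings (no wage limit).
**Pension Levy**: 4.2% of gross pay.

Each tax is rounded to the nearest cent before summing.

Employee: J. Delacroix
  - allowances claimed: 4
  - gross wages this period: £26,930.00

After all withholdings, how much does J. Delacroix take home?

Regional Income Tax: taxable = £26,930.00 − 4×£760.00 = £23,890.00
  £2,297.52 + 20.1% × (£23,890.00 − £16,000.00) = £2,297.52 + 20.1% × £7,890.00 = £3,883.41
Health Levy: 3% × £26,930.00 = £807.90
Training Fund Levy: 7% × £26,930.00 = £1,885.10
Pension Levy: 4.2% × £26,930.00 = £1,131.06
Total withheld: £3,883.41 + £807.90 + £1,885.10 + £1,131.06 = £7,707.47
Net pay: £26,930.00 − £7,707.47 = £19,222.53

£19,222.53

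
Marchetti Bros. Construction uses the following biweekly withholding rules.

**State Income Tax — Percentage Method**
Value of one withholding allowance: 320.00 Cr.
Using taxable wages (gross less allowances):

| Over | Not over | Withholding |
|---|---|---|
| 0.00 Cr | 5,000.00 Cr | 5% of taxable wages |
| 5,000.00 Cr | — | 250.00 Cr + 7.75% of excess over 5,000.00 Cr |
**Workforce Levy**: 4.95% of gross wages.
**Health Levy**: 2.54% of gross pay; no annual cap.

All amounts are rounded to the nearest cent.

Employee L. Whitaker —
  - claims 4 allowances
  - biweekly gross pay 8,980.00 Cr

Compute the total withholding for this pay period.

1,131.85 Cr

State Income Tax: taxable = 8,980.00 Cr − 4×320.00 Cr = 7,700.00 Cr
  250.00 Cr + 7.75% × (7,700.00 Cr − 5,000.00 Cr) = 250.00 Cr + 7.75% × 2,700.00 Cr = 459.25 Cr
Workforce Levy: 4.95% × 8,980.00 Cr = 444.51 Cr
Health Levy: 2.54% × 8,980.00 Cr = 228.09 Cr
Total: 459.25 Cr + 444.51 Cr + 228.09 Cr = 1,131.85 Cr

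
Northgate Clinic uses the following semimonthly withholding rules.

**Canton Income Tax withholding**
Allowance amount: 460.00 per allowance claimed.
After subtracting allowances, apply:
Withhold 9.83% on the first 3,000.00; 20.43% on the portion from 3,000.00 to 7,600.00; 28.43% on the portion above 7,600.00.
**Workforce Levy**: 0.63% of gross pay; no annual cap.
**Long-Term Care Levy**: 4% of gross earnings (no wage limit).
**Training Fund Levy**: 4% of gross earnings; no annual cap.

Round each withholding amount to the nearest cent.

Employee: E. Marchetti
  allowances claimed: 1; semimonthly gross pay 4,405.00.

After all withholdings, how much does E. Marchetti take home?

Canton Income Tax: taxable = 4,405.00 − 1×460.00 = 3,945.00
  294.90 + 20.43% × (3,945.00 − 3,000.00) = 294.90 + 20.43% × 945.00 = 487.96
Workforce Levy: 0.63% × 4,405.00 = 27.75
Long-Term Care Levy: 4% × 4,405.00 = 176.20
Training Fund Levy: 4% × 4,405.00 = 176.20
Total withheld: 487.96 + 27.75 + 176.20 + 176.20 = 868.11
Net pay: 4,405.00 − 868.11 = 3,536.89

3,536.89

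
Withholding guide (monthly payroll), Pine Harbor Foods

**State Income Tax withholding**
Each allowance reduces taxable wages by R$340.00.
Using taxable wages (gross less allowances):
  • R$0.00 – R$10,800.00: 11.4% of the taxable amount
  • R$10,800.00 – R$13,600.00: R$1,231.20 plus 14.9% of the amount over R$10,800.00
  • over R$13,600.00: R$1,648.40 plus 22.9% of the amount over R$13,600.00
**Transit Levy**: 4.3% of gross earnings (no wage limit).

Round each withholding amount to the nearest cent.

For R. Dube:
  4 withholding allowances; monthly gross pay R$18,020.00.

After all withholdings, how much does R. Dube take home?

State Income Tax: taxable = R$18,020.00 − 4×R$340.00 = R$16,660.00
  R$1,648.40 + 22.9% × (R$16,660.00 − R$13,600.00) = R$1,648.40 + 22.9% × R$3,060.00 = R$2,349.14
Transit Levy: 4.3% × R$18,020.00 = R$774.86
Total withheld: R$2,349.14 + R$774.86 = R$3,124.00
Net pay: R$18,020.00 − R$3,124.00 = R$14,896.00

R$14,896.00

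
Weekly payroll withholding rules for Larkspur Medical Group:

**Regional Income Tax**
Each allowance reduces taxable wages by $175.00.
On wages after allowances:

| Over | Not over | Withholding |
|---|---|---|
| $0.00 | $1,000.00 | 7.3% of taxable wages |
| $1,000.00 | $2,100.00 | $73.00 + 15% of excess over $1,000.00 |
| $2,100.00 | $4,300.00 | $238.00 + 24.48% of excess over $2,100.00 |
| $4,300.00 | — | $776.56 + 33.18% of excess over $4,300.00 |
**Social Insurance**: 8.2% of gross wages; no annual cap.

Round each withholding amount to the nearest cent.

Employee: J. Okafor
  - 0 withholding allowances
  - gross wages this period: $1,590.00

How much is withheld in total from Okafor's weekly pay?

Regional Income Tax: taxable = $1,590.00
  $73.00 + 15% × ($1,590.00 − $1,000.00) = $73.00 + 15% × $590.00 = $161.50
Social Insurance: 8.2% × $1,590.00 = $130.38
Total: $161.50 + $130.38 = $291.88

$291.88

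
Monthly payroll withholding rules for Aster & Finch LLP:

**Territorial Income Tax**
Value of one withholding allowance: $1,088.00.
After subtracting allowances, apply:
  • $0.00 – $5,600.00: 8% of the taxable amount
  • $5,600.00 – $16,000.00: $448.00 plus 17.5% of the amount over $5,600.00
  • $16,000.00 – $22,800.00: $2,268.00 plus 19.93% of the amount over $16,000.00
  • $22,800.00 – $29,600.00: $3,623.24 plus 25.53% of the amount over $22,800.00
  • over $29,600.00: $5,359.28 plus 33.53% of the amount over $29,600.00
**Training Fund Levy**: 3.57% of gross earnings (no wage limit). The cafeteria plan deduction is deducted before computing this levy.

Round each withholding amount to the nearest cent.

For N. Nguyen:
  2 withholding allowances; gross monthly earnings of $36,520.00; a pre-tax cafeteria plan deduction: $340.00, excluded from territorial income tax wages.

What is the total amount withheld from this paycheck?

Territorial Income Tax: taxable = $36,520.00 − $340.00 − 2×$1,088.00 = $34,004.00
  $5,359.28 + 33.53% × ($34,004.00 − $29,600.00) = $5,359.28 + 33.53% × $4,404.00 = $6,835.94
Training Fund Levy: 3.57% × $36,180.00 = $1,291.63
Total: $6,835.94 + $1,291.63 = $8,127.57

$8,127.57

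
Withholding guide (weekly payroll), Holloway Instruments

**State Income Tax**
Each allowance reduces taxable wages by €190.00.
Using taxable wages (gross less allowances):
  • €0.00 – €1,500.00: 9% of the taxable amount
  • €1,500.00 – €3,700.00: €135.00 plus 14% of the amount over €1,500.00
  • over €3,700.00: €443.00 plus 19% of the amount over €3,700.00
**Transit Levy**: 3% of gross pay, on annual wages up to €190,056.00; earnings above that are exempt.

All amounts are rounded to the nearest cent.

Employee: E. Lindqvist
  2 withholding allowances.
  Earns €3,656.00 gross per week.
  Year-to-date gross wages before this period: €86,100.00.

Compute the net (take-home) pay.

€3,162.68

State Income Tax: taxable = €3,656.00 − 2×€190.00 = €3,276.00
  €135.00 + 14% × (€3,276.00 − €1,500.00) = €135.00 + 14% × €1,776.00 = €383.64
Transit Levy: 3% × €3,656.00 = €109.68
Total withheld: €383.64 + €109.68 = €493.32
Net pay: €3,656.00 − €493.32 = €3,162.68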